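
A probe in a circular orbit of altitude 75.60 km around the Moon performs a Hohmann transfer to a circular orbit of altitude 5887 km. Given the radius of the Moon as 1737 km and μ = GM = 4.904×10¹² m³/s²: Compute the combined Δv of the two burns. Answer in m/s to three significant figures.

r₁ = 1737 + 75.60 = 1812.6 km = 1.8126×10⁶ m.
r₂ = 1737 + 5887 = 7624.0 km = 7.6240×10⁶ m.
Transfer ellipse a_t = (r₁ + r₂)/2 = 4.718×10⁶ m.
At r₁: circular v_c1 = √(μ/r₁) = 1645 m/s; transfer-perilune v_p = √[μ(2/r₁ − 1/a_t)] = 2091 m/s.
Δv₁ = v_p − v_c1 = 446.0 m/s.
At r₂: circular v_c2 = √(μ/r₂) = 802.0 m/s; transfer-apolune v_a = √[μ(2/r₂ − 1/a_t)] = 497.1 m/s.
Δv₂ = v_c2 − v_a = 304.9 m/s.
Total Δv = Δv₁ + Δv₂ = 750.9 m/s.

Δv_total ≈ 751 m/s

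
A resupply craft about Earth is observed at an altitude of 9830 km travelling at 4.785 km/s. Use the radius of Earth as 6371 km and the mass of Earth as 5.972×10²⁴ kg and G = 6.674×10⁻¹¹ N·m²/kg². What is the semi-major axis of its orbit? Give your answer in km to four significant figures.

μ = GM = 6.674×10⁻¹¹ × 5.972×10²⁴ = 3.986×10¹⁴ m³/s².
r = 6371 + 9830 = 16201 km = 1.620×10⁷ m.
Specific orbital energy ε = v²/2 − μ/r = (4785)²/2 − 3.986×10¹⁴/1.620×10⁷ = -1.315×10⁷ J/kg.
Since ε = −μ/(2a), a = −μ/(2ε) = 1.515×10⁷ m = 15151 km.

a ≈ 15150 km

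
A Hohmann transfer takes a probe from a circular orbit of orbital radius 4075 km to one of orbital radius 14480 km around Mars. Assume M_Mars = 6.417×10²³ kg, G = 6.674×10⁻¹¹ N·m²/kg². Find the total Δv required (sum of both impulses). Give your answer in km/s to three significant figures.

Δv_total ≈ 1.39 km/s

μ = GM = 6.674×10⁻¹¹ × 6.417×10²³ = 4.283×10¹³ m³/s².
r₁ = 4075 km = 4.075×10⁶ m.
r₂ = 14480 km = 1.448×10⁷ m.
Transfer ellipse a_t = (r₁ + r₂)/2 = 9.278×10⁶ m.
At r₁: circular v_c1 = √(μ/r₁) = 3242 m/s; transfer-periapsis v_p = √[μ(2/r₁ − 1/a_t)] = 4050 m/s.
Δv₁ = v_p − v_c1 = 808.2 m/s.
At r₂: circular v_c2 = √(μ/r₂) = 1720 m/s; transfer-apoapsis v_a = √[μ(2/r₂ − 1/a_t)] = 1140 m/s.
Δv₂ = v_c2 − v_a = 580.0 m/s.
Total Δv = Δv₁ + Δv₂ = 1388 m/s = 1.388 km/s.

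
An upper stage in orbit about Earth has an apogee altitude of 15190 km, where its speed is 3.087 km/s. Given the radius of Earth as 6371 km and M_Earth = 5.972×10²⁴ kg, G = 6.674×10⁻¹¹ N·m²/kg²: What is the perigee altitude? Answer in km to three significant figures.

μ = GM = 6.674×10⁻¹¹ × 5.972×10²⁴ = 3.986×10¹⁴ m³/s².
r_a = 6371 + 15190 = 21561 km = 2.156×10⁷ m.
Specific energy ε = v²/2 − μ/r = -1.372×10⁷ J/kg, so a = −μ/(2ε) = 1.452×10⁷ m.
The apsides satisfy r_p + r_a = 2a, so the perigee radius is 2a − r_a = 7.487×10⁶ m = 7487.3 km.
Perigee altitude = 7487.3 − 6371 = 1116.3 km.

perigee altitude ≈ 1120 km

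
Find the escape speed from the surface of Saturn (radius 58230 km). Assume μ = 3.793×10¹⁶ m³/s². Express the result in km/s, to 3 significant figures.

v_esc ≈ 36.1 km/s

r = R = 5.823×10⁷ m.
Escape speed v_esc = √(2μ/r) = √(2 × 3.793×10¹⁶ / 5.823×10⁷) = √(1.303×10⁹) = 36090 m/s.
= 36.09 km/s.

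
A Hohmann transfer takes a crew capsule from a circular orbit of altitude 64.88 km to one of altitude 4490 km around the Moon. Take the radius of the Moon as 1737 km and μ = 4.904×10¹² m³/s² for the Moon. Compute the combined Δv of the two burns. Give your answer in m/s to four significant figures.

Δv_total ≈ 697.8 m/s

r₁ = 1737 + 64.88 = 1801.9 km = 1.8019×10⁶ m.
r₂ = 1737 + 4490 = 6227.0 km = 6.2270×10⁶ m.
Transfer ellipse a_t = (r₁ + r₂)/2 = 4.014×10⁶ m.
At r₁: circular v_c1 = √(μ/r₁) = 1650 m/s; transfer-perilune v_p = √[μ(2/r₁ − 1/a_t)] = 2055 m/s.
Δv₁ = v_p − v_c1 = 404.9 m/s.
At r₂: circular v_c2 = √(μ/r₂) = 887.4 m/s; transfer-apolune v_a = √[μ(2/r₂ − 1/a_t)] = 594.5 m/s.
Δv₂ = v_c2 − v_a = 292.9 m/s.
Total Δv = Δv₁ + Δv₂ = 697.8 m/s.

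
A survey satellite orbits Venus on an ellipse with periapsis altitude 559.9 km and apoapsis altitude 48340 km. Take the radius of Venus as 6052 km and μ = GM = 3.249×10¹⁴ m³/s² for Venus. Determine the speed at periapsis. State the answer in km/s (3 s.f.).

r_p = 6052 + 559.9 = 6611.9 km = 6.6119×10⁶ m.
r_a = 6052 + 48340 = 54392 km = 5.4392×10⁷ m.
Semi-major axis a = (r_p + r_a)/2 = 30502 km = 3.050×10⁷ m.
Vis-viva: v² = μ(2/r − 1/a) = 3.249×10¹⁴ × (3.025×10⁻⁷ − 3.278×10⁻⁸) = 8.763×10⁷ m²/s².
v = 9361 m/s = 9.361 km/s.

v ≈ 9.36 km/s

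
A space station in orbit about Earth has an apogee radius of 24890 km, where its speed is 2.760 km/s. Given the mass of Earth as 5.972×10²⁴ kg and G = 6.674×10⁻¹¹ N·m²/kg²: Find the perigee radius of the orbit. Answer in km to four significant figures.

μ = GM = 6.674×10⁻¹¹ × 5.972×10²⁴ = 3.986×10¹⁴ m³/s².
r_a = 2.489×10⁷ m.
Specific energy ε = v²/2 − μ/r = -1.220×10⁷ J/kg, so a = −μ/(2ε) = 1.633×10⁷ m.
The apsides satisfy r_p + r_a = 2a, so the perigee radius is 2a − r_a = 7.768×10⁶ m = 7767.7 km.

perigee radius ≈ 7768 km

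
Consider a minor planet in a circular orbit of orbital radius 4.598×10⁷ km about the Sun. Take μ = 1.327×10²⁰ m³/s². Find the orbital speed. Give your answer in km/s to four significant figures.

r = 4.598×10⁷ km = 4.598×10¹⁰ m.
For a circular orbit v = √(μ/r) = √(1.327×10²⁰ / 4.598×10¹⁰) = √(2.886×10⁹) = 53720 m/s.
That is 53.72 km/s.

v ≈ 53.72 km/s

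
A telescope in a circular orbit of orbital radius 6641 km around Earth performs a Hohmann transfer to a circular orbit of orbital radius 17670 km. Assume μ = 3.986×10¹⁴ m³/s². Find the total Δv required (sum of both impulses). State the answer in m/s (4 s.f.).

r₁ = 6641 km = 6.641×10⁶ m.
r₂ = 17670 km = 1.767×10⁷ m.
Transfer ellipse a_t = (r₁ + r₂)/2 = 1.216×10⁷ m.
At r₁: circular v_c1 = √(μ/r₁) = 7747 m/s; transfer-perigee v_p = √[μ(2/r₁ − 1/a_t)] = 9341 m/s.
Δv₁ = v_p − v_c1 = 1593 m/s.
At r₂: circular v_c2 = √(μ/r₂) = 4750 m/s; transfer-apogee v_a = √[μ(2/r₂ − 1/a_t)] = 3511 m/s.
Δv₂ = v_c2 − v_a = 1239 m/s.
Total Δv = Δv₁ + Δv₂ = 2832 m/s.

Δv_total ≈ 2832 m/s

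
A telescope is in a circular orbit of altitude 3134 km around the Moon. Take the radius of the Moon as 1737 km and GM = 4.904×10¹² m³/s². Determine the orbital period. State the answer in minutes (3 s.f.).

r = 1737 + 3134 = 4871.0 km = 4.8710×10⁶ m.
Kepler's third law: T = 2π√(r³/μ) = 2π√((4.871×10⁶)³ / 4.904×10¹²).
r³/μ = 2.357×10⁷ s², so T = 2π × 4.855×10³ = 3.050×10⁴ s.
Converting: 3.050×10⁴ s ÷ 60.00 = 508.4 minutes.

T ≈ 508 minutes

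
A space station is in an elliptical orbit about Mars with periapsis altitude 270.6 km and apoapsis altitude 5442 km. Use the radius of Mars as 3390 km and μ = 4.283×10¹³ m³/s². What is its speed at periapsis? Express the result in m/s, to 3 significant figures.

v ≈ 4070 m/s

r_p = 3390 + 270.6 = 3660.6 km = 3.6606×10⁶ m.
r_a = 3390 + 5442 = 8832.0 km = 8.8320×10⁶ m.
Semi-major axis a = (r_p + r_a)/2 = 6246.3 km = 6.246×10⁶ m.
Vis-viva: v² = μ(2/r − 1/a) = 4.283×10¹³ × (5.464×10⁻⁷ − 1.601×10⁻⁷) = 1.654×10⁷ m²/s².
v = 4067 m/s.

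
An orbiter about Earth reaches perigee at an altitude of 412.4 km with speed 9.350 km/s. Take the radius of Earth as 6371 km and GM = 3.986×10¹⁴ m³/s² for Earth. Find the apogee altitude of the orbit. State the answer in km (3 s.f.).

r_p = 6371 + 412.4 = 6783.4 km = 6.783×10⁶ m.
Specific energy ε = v²/2 − μ/r = -1.505×10⁷ J/kg, so a = −μ/(2ε) = 1.324×10⁷ m.
The apsides satisfy r_p + r_a = 2a, so the apogee radius is 2a − r_p = 1.970×10⁷ m = 19702 km.
Apogee altitude = 19702 − 6371 = 13331 km.

apogee altitude ≈ 13300 km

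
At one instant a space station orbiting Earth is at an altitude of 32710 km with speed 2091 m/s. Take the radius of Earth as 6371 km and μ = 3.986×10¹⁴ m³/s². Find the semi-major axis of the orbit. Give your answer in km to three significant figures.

r = 6371 + 32710 = 39081 km = 3.908×10⁷ m.
Specific orbital energy ε = v²/2 − μ/r = (2091)²/2 − 3.986×10¹⁴/3.908×10⁷ = -8.013×10⁶ J/kg.
Since ε = −μ/(2a), a = −μ/(2ε) = 2.487×10⁷ m = 24871 km.

a ≈ 24900 km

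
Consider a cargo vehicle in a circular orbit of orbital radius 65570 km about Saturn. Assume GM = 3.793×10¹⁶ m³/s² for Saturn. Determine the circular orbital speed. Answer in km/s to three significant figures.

r = 65570 km = 6.557×10⁷ m.
For a circular orbit v = √(μ/r) = √(3.793×10¹⁶ / 6.557×10⁷) = √(5.785×10⁸) = 24050 m/s.
That is 24.05 km/s.

v ≈ 24.1 km/s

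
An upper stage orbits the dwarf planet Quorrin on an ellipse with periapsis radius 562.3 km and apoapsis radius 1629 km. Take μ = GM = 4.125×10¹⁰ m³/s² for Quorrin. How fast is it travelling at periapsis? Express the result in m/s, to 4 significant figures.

Semi-major axis a = (r_p + r_a)/2 = 1095.7 km = 1.096×10⁶ m.
Vis-viva: v² = μ(2/r − 1/a) = 4.125×10¹⁰ × (3.557×10⁻⁶ − 9.127×10⁻⁷) = 1.091×10⁵ m²/s².
v = 330.3 m/s.

v ≈ 330.3 m/s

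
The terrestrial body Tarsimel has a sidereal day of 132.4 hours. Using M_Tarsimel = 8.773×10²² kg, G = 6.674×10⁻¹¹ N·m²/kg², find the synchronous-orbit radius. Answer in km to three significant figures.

μ = GM = 6.674×10⁻¹¹ × 8.773×10²² = 5.855×10¹² m³/s².
T = 132.4 hours = 4.766×10⁵ s.
A synchronous orbit has period T, so by Kepler's third law a = (μT²/4π²)^(1/3).
μT²/4π² = 5.855×10¹² × (4.766×10⁵)² / 39.48 = 3.369×10²² m³.
a = 3.230×10⁷ m = 32299 km.

r_sync ≈ 32300 km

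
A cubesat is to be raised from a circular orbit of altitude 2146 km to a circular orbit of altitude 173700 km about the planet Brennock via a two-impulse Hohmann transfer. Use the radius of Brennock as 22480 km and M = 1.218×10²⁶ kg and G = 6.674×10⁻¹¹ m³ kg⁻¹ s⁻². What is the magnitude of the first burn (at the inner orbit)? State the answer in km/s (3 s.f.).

Δv ≈ 6.05 km/s

μ = GM = 6.674×10⁻¹¹ × 1.218×10²⁶ = 8.129×10¹⁵ m³/s².
r₁ = 22480 + 2146 = 24626 km = 2.4626×10⁷ m.
r₂ = 22480 + 173700 = 196180 km = 1.9618×10⁸ m.
Transfer ellipse a_t = (r₁ + r₂)/2 = 1.104×10⁸ m.
At r₁: circular v_c1 = √(μ/r₁) = 18170 m/s; transfer-periapsis v_p = √[μ(2/r₁ − 1/a_t)] = 24220 m/s.
Δv₁ = v_p − v_c1 = 6050 m/s.
= 6.050 km/s.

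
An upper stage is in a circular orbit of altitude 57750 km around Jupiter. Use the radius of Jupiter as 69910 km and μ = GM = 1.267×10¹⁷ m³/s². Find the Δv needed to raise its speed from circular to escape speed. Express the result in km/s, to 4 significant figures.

r = 69910 + 57750 = 127660 km = 1.2766×10⁸ m.
Circular speed v_c = √(μ/r) = 31500 m/s.
Escape speed v_esc = √(2μ/r) = √2 × v_c = 44550 m/s.
Δv = v_esc − v_c = 13050 m/s = 13.05 km/s.

Δv ≈ 13.05 km/s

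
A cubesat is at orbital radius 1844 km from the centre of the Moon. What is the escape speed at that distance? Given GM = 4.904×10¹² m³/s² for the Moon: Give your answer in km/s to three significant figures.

r = 1844 km = 1.844×10⁶ m.
Escape speed v_esc = √(2μ/r) = √(2 × 4.904×10¹² / 1.844×10⁶) = √(5.319×10⁶) = 2306 m/s.
= 2.306 km/s.

v_esc ≈ 2.31 km/s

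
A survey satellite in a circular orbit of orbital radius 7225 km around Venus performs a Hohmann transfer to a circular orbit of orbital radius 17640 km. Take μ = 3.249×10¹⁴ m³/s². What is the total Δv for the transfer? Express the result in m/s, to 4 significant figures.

Δv_total ≈ 2302 m/s

r₁ = 7225 km = 7.225×10⁶ m.
r₂ = 17640 km = 1.764×10⁷ m.
Transfer ellipse a_t = (r₁ + r₂)/2 = 1.243×10⁷ m.
At r₁: circular v_c1 = √(μ/r₁) = 6706 m/s; transfer-periapsis v_p = √[μ(2/r₁ − 1/a_t)] = 7988 m/s.
Δv₁ = v_p − v_c1 = 1282 m/s.
At r₂: circular v_c2 = √(μ/r₂) = 4292 m/s; transfer-apoapsis v_a = √[μ(2/r₂ − 1/a_t)] = 3272 m/s.
Δv₂ = v_c2 − v_a = 1020 m/s.
Total Δv = Δv₁ + Δv₂ = 2302 m/s.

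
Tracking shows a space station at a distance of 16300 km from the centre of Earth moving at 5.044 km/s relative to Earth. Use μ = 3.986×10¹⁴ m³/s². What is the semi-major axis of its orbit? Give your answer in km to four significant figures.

a ≈ 16990 km

r = 1.630×10⁷ m.
Vis-viva rearranged: 1/a = 2/r − v²/μ = 1.227×10⁻⁷ − 6.383×10⁻⁸ = 5.887×10⁻⁸ m⁻¹.
a = 1.699×10⁷ m = 16986 km.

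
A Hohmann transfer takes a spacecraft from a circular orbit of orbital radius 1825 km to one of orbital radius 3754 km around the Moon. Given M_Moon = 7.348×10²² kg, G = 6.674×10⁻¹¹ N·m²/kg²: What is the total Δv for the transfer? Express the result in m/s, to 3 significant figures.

μ = GM = 6.674×10⁻¹¹ × 7.348×10²² = 4.904×10¹² m³/s².
r₁ = 1825 km = 1.825×10⁶ m.
r₂ = 3754 km = 3.754×10⁶ m.
Transfer ellipse a_t = (r₁ + r₂)/2 = 2.790×10⁶ m.
At r₁: circular v_c1 = √(μ/r₁) = 1639 m/s; transfer-perilune v_p = √[μ(2/r₁ − 1/a_t)] = 1902 m/s.
Δv₁ = v_p − v_c1 = 262.4 m/s.
At r₂: circular v_c2 = √(μ/r₂) = 1143 m/s; transfer-apolune v_a = √[μ(2/r₂ − 1/a_t)] = 924.5 m/s.
Δv₂ = v_c2 − v_a = 218.5 m/s.
Total Δv = Δv₁ + Δv₂ = 480.9 m/s.

Δv_total ≈ 481 m/s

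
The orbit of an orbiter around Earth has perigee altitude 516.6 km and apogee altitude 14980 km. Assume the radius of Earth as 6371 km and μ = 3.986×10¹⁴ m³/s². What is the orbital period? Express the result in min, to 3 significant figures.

r_p = 6371 + 516.6 = 6887.6 km = 6.8876×10⁶ m.
r_a = 6371 + 14980 = 21351 km = 2.1351×10⁷ m.
Semi-major axis a = (r_p + r_a)/2 = (6887.6 + 21351)/2 = 14119 km = 1.412×10⁷ m.
By Kepler's third law T = 2π√(a³/μ) = 2π × 2.657×10³ = 1.670×10⁴ s.
= 278.3 min.

T ≈ 278 min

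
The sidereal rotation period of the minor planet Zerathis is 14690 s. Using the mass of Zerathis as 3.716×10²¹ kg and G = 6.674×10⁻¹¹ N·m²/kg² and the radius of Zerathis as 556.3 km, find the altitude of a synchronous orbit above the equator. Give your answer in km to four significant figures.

h_sync ≈ 550.4 km

μ = GM = 6.674×10⁻¹¹ × 3.716×10²¹ = 2.480×10¹¹ m³/s².
A synchronous orbit has period T, so by Kepler's third law a = (μT²/4π²)^(1/3).
μT²/4π² = 2.480×10¹¹ × (1.469×10⁴)² / 39.48 = 1.356×10¹⁸ m³.
a = 1.107×10⁶ m = 1106.7 km.
Altitude h = a − R = 1106.7 − 556.3 = 550.45 km.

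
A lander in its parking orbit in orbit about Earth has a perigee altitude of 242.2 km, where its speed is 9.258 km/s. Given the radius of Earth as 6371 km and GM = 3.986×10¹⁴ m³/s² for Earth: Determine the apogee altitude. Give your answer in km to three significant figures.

r_p = 6371 + 242.2 = 6613.2 km = 6.613×10⁶ m.
Specific energy ε = v²/2 − μ/r = -1.742×10⁷ J/kg, so a = −μ/(2ε) = 1.144×10⁷ m.
The apsides satisfy r_p + r_a = 2a, so the apogee radius is 2a − r_p = 1.627×10⁷ m = 16271 km.
Apogee altitude = 16271 − 6371 = 9900.0 km.

apogee altitude ≈ 9900 km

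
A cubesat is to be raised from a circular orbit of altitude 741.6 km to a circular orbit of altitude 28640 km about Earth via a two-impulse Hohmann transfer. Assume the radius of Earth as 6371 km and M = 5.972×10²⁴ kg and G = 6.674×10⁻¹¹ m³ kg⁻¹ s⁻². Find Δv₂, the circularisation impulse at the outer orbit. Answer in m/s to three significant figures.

μ = GM = 6.674×10⁻¹¹ × 5.972×10²⁴ = 3.986×10¹⁴ m³/s².
r₁ = 6371 + 741.6 = 7112.6 km = 7.1126×10⁶ m.
r₂ = 6371 + 28640 = 35011 km = 3.5011×10⁷ m.
Transfer ellipse a_t = (r₁ + r₂)/2 = 2.106×10⁷ m.
At r₁: circular v_c1 = √(μ/r₁) = 7486 m/s; transfer-perigee v_p = √[μ(2/r₁ − 1/a_t)] = 9651 m/s.
At r₂: circular v_c2 = √(μ/r₂) = 3374 m/s; transfer-apogee v_a = √[μ(2/r₂ − 1/a_t)] = 1961 m/s.
Δv₂ = v_c2 − v_a = 1413 m/s.

Δv ≈ 1410 m/s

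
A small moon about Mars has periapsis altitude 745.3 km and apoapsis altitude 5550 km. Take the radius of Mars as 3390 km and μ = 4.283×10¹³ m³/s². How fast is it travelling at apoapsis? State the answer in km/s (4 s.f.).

r_p = 3390 + 745.3 = 4135.3 km = 4.1353×10⁶ m.
r_a = 3390 + 5550 = 8940.0 km = 8.9400×10⁶ m.
Semi-major axis a = (r_p + r_a)/2 = 6537.6 km = 6.538×10⁶ m.
Vis-viva: v² = μ(2/r − 1/a) = 4.283×10¹³ × (2.237×10⁻⁷ − 1.530×10⁻⁷) = 3.030×10⁶ m²/s².
v = 1741 m/s = 1.741 km/s.

v ≈ 1.741 km/s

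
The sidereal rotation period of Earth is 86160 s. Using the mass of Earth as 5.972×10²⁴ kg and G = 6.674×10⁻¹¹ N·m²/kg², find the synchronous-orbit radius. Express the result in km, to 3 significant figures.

r_sync ≈ 42200 km

μ = GM = 6.674×10⁻¹¹ × 5.972×10²⁴ = 3.986×10¹⁴ m³/s².
A synchronous orbit has period T, so by Kepler's third law a = (μT²/4π²)^(1/3).
μT²/4π² = 3.986×10¹⁴ × (8.616×10⁴)² / 39.48 = 7.495×10²² m³.
a = 4.216×10⁷ m = 42162 km.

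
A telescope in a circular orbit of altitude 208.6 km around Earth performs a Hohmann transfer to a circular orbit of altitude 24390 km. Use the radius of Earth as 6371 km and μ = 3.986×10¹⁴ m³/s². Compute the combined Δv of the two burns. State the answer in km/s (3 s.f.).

Δv_total ≈ 3.67 km/s

r₁ = 6371 + 208.6 = 6579.6 km = 6.5796×10⁶ m.
r₂ = 6371 + 24390 = 30761 km = 3.0761×10⁷ m.
Transfer ellipse a_t = (r₁ + r₂)/2 = 1.867×10⁷ m.
At r₁: circular v_c1 = √(μ/r₁) = 7783 m/s; transfer-perigee v_p = √[μ(2/r₁ − 1/a_t)] = 9991 m/s.
Δv₁ = v_p − v_c1 = 2207 m/s.
At r₂: circular v_c2 = √(μ/r₂) = 3600 m/s; transfer-apogee v_a = √[μ(2/r₂ − 1/a_t)] = 2137 m/s.
Δv₂ = v_c2 − v_a = 1463 m/s.
Total Δv = Δv₁ + Δv₂ = 3670 m/s = 3.670 km/s.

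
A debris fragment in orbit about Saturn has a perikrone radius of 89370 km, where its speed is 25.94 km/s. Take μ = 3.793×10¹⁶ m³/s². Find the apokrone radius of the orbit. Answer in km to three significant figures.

apokrone radius ≈ 3.42×10⁵ km

r_p = 8.937×10⁷ m.
Specific energy ε = v²/2 − μ/r = -8.797×10⁷ J/kg, so a = −μ/(2ε) = 2.156×10⁸ m.
The apsides satisfy r_p + r_a = 2a, so the apokrone radius is 2a − r_p = 3.418×10⁸ m = 3.4178×10⁵ km.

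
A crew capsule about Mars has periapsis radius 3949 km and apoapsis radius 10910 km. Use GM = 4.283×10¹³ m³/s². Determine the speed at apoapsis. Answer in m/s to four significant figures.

Semi-major axis a = (r_p + r_a)/2 = 7429.5 km = 7.430×10⁶ m.
Vis-viva: v² = μ(2/r − 1/a) = 4.283×10¹³ × (1.833×10⁻⁷ − 1.346×10⁻⁷) = 2.087×10⁶ m²/s².
v = 1445 m/s.

v ≈ 1445 m/s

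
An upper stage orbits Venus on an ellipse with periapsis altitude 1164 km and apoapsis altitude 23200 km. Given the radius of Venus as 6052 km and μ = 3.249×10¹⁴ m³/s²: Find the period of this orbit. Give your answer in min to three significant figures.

r_p = 6052 + 1164 = 7216.0 km = 7.2160×10⁶ m.
r_a = 6052 + 23200 = 29252 km = 2.9252×10⁷ m.
Semi-major axis a = (r_p + r_a)/2 = (7216.0 + 29252)/2 = 18234 km = 1.823×10⁷ m.
By Kepler's third law T = 2π√(a³/μ) = 2π × 4.320×10³ = 2.714×10⁴ s.
= 452.4 min.

T ≈ 452 min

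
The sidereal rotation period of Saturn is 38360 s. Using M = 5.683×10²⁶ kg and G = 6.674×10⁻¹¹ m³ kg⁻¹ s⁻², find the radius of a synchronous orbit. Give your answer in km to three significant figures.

r_sync ≈ 1.12×10⁵ km

μ = GM = 6.674×10⁻¹¹ × 5.683×10²⁶ = 3.793×10¹⁶ m³/s².
A synchronous orbit has period T, so by Kepler's third law a = (μT²/4π²)^(1/3).
μT²/4π² = 3.793×10¹⁶ × (3.836×10⁴)² / 39.48 = 1.414×10²⁴ m³.
a = 1.122×10⁸ m = 1.1223×10⁵ km.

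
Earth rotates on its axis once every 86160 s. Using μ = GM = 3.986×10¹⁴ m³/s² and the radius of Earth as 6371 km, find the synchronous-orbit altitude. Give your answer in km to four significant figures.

A synchronous orbit has period T, so by Kepler's third law a = (μT²/4π²)^(1/3).
μT²/4π² = 3.986×10¹⁴ × (8.616×10⁴)² / 39.48 = 7.495×10²² m³.
a = 4.216×10⁷ m = 42163 km.
Altitude h = a − R = 42163 − 6371 = 35792 km.

h_sync ≈ 35790 km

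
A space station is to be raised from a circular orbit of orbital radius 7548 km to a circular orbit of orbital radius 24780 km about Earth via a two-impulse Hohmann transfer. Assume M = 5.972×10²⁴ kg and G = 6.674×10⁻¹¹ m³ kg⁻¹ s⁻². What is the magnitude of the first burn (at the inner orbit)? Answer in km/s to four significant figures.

Δv ≈ 1.731 km/s

μ = GM = 6.674×10⁻¹¹ × 5.972×10²⁴ = 3.986×10¹⁴ m³/s².
r₁ = 7548 km = 7.548×10⁶ m.
r₂ = 24780 km = 2.478×10⁷ m.
Transfer ellipse a_t = (r₁ + r₂)/2 = 1.616×10⁷ m.
At r₁: circular v_c1 = √(μ/r₁) = 7267 m/s; transfer-perigee v_p = √[μ(2/r₁ − 1/a_t)] = 8997 m/s.
Δv₁ = v_p − v_c1 = 1731 m/s.
= 1.731 km/s.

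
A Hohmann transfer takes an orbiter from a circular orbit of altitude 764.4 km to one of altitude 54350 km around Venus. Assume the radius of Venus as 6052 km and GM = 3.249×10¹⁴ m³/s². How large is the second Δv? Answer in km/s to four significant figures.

Δv ≈ 1.275 km/s

r₁ = 6052 + 764.4 = 6816.4 km = 6.8164×10⁶ m.
r₂ = 6052 + 54350 = 60402 km = 6.0402×10⁷ m.
Transfer ellipse a_t = (r₁ + r₂)/2 = 3.361×10⁷ m.
At r₁: circular v_c1 = √(μ/r₁) = 6904 m/s; transfer-periapsis v_p = √[μ(2/r₁ − 1/a_t)] = 9255 m/s.
At r₂: circular v_c2 = √(μ/r₂) = 2319 m/s; transfer-apoapsis v_a = √[μ(2/r₂ − 1/a_t)] = 1044 m/s.
Δv₂ = v_c2 − v_a = 1275 m/s.
= 1.275 km/s.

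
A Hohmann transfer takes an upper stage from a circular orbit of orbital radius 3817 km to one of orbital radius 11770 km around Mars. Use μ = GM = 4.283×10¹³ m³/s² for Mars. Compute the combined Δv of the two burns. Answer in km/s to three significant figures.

r₁ = 3817 km = 3.817×10⁶ m.
r₂ = 11770 km = 1.177×10⁷ m.
Transfer ellipse a_t = (r₁ + r₂)/2 = 7.794×10⁶ m.
At r₁: circular v_c1 = √(μ/r₁) = 3350 m/s; transfer-periapsis v_p = √[μ(2/r₁ − 1/a_t)] = 4117 m/s.
Δv₁ = v_p − v_c1 = 766.8 m/s.
At r₂: circular v_c2 = √(μ/r₂) = 1908 m/s; transfer-apoapsis v_a = √[μ(2/r₂ − 1/a_t)] = 1335 m/s.
Δv₂ = v_c2 − v_a = 572.6 m/s.
Total Δv = Δv₁ + Δv₂ = 1339 m/s = 1.339 km/s.

Δv_total ≈ 1.34 km/s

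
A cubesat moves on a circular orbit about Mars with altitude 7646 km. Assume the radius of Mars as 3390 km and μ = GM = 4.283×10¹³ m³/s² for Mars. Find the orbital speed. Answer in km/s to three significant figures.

v ≈ 1.97 km/s

r = 3390 + 7646 = 11036 km = 1.1036×10⁷ m.
For a circular orbit v = √(μ/r) = √(4.283×10¹³ / 1.104×10⁷) = √(3.881×10⁶) = 1970 m/s.
That is 1.970 km/s.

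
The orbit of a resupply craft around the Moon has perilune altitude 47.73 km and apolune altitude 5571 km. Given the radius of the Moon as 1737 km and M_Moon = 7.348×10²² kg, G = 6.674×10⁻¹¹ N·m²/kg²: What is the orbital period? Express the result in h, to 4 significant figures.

μ = GM = 6.674×10⁻¹¹ × 7.348×10²² = 4.904×10¹² m³/s².
r_p = 1737 + 47.73 = 1784.7 km = 1.7847×10⁶ m.
r_a = 1737 + 5571 = 7308.0 km = 7.3080×10⁶ m.
Semi-major axis a = (r_p + r_a)/2 = (1784.7 + 7308.0)/2 = 4546.4 km = 4.546×10⁶ m.
By Kepler's third law T = 2π√(a³/μ) = 2π × 4.377×10³ = 2.750×10⁴ s.
= 7.640 h.

T ≈ 7.640 h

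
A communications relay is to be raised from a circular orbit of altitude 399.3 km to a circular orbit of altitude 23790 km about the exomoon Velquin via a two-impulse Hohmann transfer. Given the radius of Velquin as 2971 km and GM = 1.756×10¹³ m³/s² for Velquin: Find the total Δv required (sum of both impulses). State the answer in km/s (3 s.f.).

Δv_total ≈ 1.19 km/s

r₁ = 2971 + 399.3 = 3370.3 km = 3.3703×10⁶ m.
r₂ = 2971 + 23790 = 26761 km = 2.6761×10⁷ m.
Transfer ellipse a_t = (r₁ + r₂)/2 = 1.507×10⁷ m.
At r₁: circular v_c1 = √(μ/r₁) = 2283 m/s; transfer-periapsis v_p = √[μ(2/r₁ − 1/a_t)] = 3042 m/s.
Δv₁ = v_p − v_c1 = 759.6 m/s.
At r₂: circular v_c2 = √(μ/r₂) = 810.0 m/s; transfer-apoapsis v_a = √[μ(2/r₂ − 1/a_t)] = 383.1 m/s.
Δv₂ = v_c2 − v_a = 426.9 m/s.
Total Δv = Δv₁ + Δv₂ = 1187 m/s = 1.187 km/s.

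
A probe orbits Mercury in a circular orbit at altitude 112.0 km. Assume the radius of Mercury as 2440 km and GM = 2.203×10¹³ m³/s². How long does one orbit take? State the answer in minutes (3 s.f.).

r = 2440 + 112.0 = 2552.0 km = 2.5520×10⁶ m.
Kepler's third law: T = 2π√(r³/μ) = 2π√((2.552×10⁶)³ / 2.203×10¹³).
r³/μ = 7.544×10⁵ s², so T = 2π × 8.686×10² = 5.457×10³ s.
Converting: 5.457×10³ s ÷ 60.00 = 90.96 minutes.

T ≈ 91.0 minutes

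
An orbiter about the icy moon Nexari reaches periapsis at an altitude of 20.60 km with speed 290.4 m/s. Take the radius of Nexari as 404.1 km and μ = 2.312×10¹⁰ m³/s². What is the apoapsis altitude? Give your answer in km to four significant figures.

r_p = 404.1 + 20.60 = 424.70 km = 4.247×10⁵ m.
Specific energy ε = v²/2 − μ/r = -1.227×10⁴ J/kg, so a = −μ/(2ε) = 9.420×10⁵ m.
The apsides satisfy r_p + r_a = 2a, so the apoapsis radius is 2a − r_p = 1.459×10⁶ m = 1459.2 km.
Apoapsis altitude = 1459.2 − 404.1 = 1055.1 km.

apoapsis altitude ≈ 1055 km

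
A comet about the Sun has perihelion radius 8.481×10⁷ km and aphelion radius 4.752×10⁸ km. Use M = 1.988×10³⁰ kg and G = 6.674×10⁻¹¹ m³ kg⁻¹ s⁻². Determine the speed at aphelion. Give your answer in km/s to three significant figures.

μ = GM = 6.674×10⁻¹¹ × 1.988×10³⁰ = 1.327×10²⁰ m³/s².
Semi-major axis a = (r_p + r_a)/2 = 2.8000×10⁸ km = 2.800×10¹¹ m.
Vis-viva: v² = μ(2/r − 1/a) = 1.327×10²⁰ × (4.209×10⁻¹² − 3.571×10⁻¹²) = 8.457×10⁷ m²/s².
v = 9196 m/s = 9.196 km/s.

v ≈ 9.20 km/s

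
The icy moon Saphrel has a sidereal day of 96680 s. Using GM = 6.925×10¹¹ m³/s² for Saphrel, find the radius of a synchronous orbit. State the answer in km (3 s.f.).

r_sync ≈ 5470 km

A synchronous orbit has period T, so by Kepler's third law a = (μT²/4π²)^(1/3).
μT²/4π² = 6.925×10¹¹ × (9.668×10⁴)² / 39.48 = 1.640×10²⁰ m³.
a = 5.473×10⁶ m = 5473.2 km.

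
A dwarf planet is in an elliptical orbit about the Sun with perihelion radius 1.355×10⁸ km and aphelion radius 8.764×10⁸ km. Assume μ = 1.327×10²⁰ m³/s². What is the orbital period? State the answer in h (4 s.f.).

T ≈ 54530 h

Semi-major axis a = (r_p + r_a)/2 = (1.3550×10⁸ + 8.7640×10⁸)/2 = 5.0595×10⁸ km = 5.060×10¹¹ m.
By Kepler's third law T = 2π√(a³/μ) = 2π × 3.124×10⁷ = 1.963×10⁸ s.
= 54530 h.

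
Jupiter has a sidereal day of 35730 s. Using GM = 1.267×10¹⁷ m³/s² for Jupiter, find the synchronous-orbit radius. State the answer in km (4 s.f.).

A synchronous orbit has period T, so by Kepler's third law a = (μT²/4π²)^(1/3).
μT²/4π² = 1.267×10¹⁷ × (3.573×10⁴)² / 39.48 = 4.097×10²⁴ m³.
a = 1.600×10⁸ m = 1.6002×10⁵ km.

r_sync ≈ 1.600×10⁵ km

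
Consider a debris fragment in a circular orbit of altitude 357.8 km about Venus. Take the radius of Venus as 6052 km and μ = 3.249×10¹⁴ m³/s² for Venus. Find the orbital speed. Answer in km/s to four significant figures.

r = 6052 + 357.8 = 6409.8 km = 6.4098×10⁶ m.
For a circular orbit v = √(μ/r) = √(3.249×10¹⁴ / 6.410×10⁶) = √(5.069×10⁷) = 7120 m/s.
That is 7.120 km/s.

v ≈ 7.120 km/s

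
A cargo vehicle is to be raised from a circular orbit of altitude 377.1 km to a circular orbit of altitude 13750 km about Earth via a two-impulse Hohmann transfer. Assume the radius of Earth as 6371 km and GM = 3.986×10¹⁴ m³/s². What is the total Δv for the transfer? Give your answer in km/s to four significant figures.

r₁ = 6371 + 377.1 = 6748.1 km = 6.7481×10⁶ m.
r₂ = 6371 + 13750 = 20121 km = 2.0121×10⁷ m.
Transfer ellipse a_t = (r₁ + r₂)/2 = 1.343×10⁷ m.
At r₁: circular v_c1 = √(μ/r₁) = 7686 m/s; transfer-perigee v_p = √[μ(2/r₁ − 1/a_t)] = 9406 m/s.
Δv₁ = v_p − v_c1 = 1720 m/s.
At r₂: circular v_c2 = √(μ/r₂) = 4451 m/s; transfer-apogee v_a = √[μ(2/r₂ − 1/a_t)] = 3154 m/s.
Δv₂ = v_c2 − v_a = 1296 m/s.
Total Δv = Δv₁ + Δv₂ = 3017 m/s = 3.017 km/s.

Δv_total ≈ 3.017 km/s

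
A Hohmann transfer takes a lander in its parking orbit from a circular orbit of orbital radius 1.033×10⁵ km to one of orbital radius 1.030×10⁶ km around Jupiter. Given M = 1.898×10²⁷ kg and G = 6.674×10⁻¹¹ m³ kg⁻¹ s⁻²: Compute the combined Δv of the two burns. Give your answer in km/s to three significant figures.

μ = GM = 6.674×10⁻¹¹ × 1.898×10²⁷ = 1.267×10¹⁷ m³/s².
r₁ = 1.033×10⁵ km = 1.033×10⁸ m.
r₂ = 1.030×10⁶ km = 1.030×10⁹ m.
Transfer ellipse a_t = (r₁ + r₂)/2 = 5.666×10⁸ m.
At r₁: circular v_c1 = √(μ/r₁) = 35020 m/s; transfer-perijove v_p = √[μ(2/r₁ − 1/a_t)] = 47210 m/s.
Δv₁ = v_p − v_c1 = 12190 m/s.
At r₂: circular v_c2 = √(μ/r₂) = 11090 m/s; transfer-apojove v_a = √[μ(2/r₂ − 1/a_t)] = 4735 m/s.
Δv₂ = v_c2 − v_a = 6355 m/s.
Total Δv = Δv₁ + Δv₂ = 18550 m/s = 18.55 km/s.

Δv_total ≈ 18.5 km/s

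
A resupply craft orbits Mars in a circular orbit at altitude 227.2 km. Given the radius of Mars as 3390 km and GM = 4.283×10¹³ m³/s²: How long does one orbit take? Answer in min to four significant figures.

r = 3390 + 227.2 = 3617.2 km = 3.6172×10⁶ m.
Kepler's third law: T = 2π√(r³/μ) = 2π√((3.617×10⁶)³ / 4.283×10¹³).
r³/μ = 1.105×10⁶ s², so T = 2π × 1.051×10³ = 6.605×10³ s.
Converting: 6.605×10³ s ÷ 60.00 = 110.1 min.

T ≈ 110.1 min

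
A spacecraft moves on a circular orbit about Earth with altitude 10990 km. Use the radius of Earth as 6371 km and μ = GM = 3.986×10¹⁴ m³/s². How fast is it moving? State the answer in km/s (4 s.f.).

v ≈ 4.792 km/s

r = 6371 + 10990 = 17361 km = 1.7361×10⁷ m.
For a circular orbit v = √(μ/r) = √(3.986×10¹⁴ / 1.736×10⁷) = √(2.296×10⁷) = 4792 m/s.
That is 4.792 km/s.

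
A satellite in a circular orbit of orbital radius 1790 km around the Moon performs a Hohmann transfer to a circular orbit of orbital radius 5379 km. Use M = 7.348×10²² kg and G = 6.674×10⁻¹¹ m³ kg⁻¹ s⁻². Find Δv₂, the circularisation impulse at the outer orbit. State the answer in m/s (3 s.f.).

Δv ≈ 280 m/s

μ = GM = 6.674×10⁻¹¹ × 7.348×10²² = 4.904×10¹² m³/s².
r₁ = 1790 km = 1.790×10⁶ m.
r₂ = 5379 km = 5.379×10⁶ m.
Transfer ellipse a_t = (r₁ + r₂)/2 = 3.584×10⁶ m.
At r₁: circular v_c1 = √(μ/r₁) = 1655 m/s; transfer-perilune v_p = √[μ(2/r₁ − 1/a_t)] = 2028 m/s.
At r₂: circular v_c2 = √(μ/r₂) = 954.8 m/s; transfer-apolune v_a = √[μ(2/r₂ − 1/a_t)] = 674.7 m/s.
Δv₂ = v_c2 − v_a = 280.1 m/s.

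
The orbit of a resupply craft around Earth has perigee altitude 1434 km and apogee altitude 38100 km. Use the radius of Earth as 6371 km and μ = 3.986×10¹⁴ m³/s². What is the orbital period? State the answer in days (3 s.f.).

r_p = 6371 + 1434 = 7805.0 km = 7.8050×10⁶ m.
r_a = 6371 + 38100 = 44471 km = 4.4471×10⁷ m.
Semi-major axis a = (r_p + r_a)/2 = (7805.0 + 44471)/2 = 26138 km = 2.614×10⁷ m.
By Kepler's third law T = 2π√(a³/μ) = 2π × 6.693×10³ = 4.206×10⁴ s.
= 0.4868 days.

T ≈ 0.487 days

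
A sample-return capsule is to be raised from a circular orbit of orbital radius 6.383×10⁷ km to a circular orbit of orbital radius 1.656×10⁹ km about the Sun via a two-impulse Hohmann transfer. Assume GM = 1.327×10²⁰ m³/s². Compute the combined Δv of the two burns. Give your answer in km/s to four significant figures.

r₁ = 6.383×10⁷ km = 6.383×10¹⁰ m.
r₂ = 1.656×10⁹ km = 1.656×10¹² m.
Transfer ellipse a_t = (r₁ + r₂)/2 = 8.599×10¹¹ m.
At r₁: circular v_c1 = √(μ/r₁) = 45600 m/s; transfer-perihelion v_p = √[μ(2/r₁ − 1/a_t)] = 63270 m/s.
Δv₁ = v_p − v_c1 = 17680 m/s.
At r₂: circular v_c2 = √(μ/r₂) = 8952 m/s; transfer-aphelion v_a = √[μ(2/r₂ − 1/a_t)] = 2439 m/s.
Δv₂ = v_c2 − v_a = 6513 m/s.
Total Δv = Δv₁ + Δv₂ = 24190 m/s = 24.19 km/s.

Δv_total ≈ 24.19 km/s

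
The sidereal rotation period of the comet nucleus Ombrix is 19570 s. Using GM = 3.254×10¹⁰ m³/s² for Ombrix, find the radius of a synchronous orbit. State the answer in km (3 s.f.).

r_sync ≈ 681 km

A synchronous orbit has period T, so by Kepler's third law a = (μT²/4π²)^(1/3).
μT²/4π² = 3.254×10¹⁰ × (1.957×10⁴)² / 39.48 = 3.157×10¹⁷ m³.
a = 6.809×10⁵ m = 680.89 km.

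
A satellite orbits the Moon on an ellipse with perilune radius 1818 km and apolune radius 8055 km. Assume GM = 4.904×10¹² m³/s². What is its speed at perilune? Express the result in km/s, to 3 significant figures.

Semi-major axis a = (r_p + r_a)/2 = 4936.5 km = 4.936×10⁶ m.
Vis-viva: v² = μ(2/r − 1/a) = 4.904×10¹² × (1.100×10⁻⁶ − 2.026×10⁻⁷) = 4.402×10⁶ m²/s².
v = 2098 m/s = 2.098 km/s.

v ≈ 2.10 km/s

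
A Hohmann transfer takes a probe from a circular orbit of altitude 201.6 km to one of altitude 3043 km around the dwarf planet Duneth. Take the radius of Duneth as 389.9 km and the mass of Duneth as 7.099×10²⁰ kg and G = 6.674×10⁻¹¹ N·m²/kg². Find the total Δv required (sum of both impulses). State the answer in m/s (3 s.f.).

μ = GM = 6.674×10⁻¹¹ × 7.099×10²⁰ = 4.738×10¹⁰ m³/s².
r₁ = 389.9 + 201.6 = 591.50 km = 5.9150×10⁵ m.
r₂ = 389.9 + 3043 = 3432.9 km = 3.4329×10⁶ m.
Transfer ellipse a_t = (r₁ + r₂)/2 = 2.012×10⁶ m.
At r₁: circular v_c1 = √(μ/r₁) = 283.0 m/s; transfer-periapsis v_p = √[μ(2/r₁ − 1/a_t)] = 369.7 m/s.
Δv₁ = v_p − v_c1 = 86.65 m/s.
At r₂: circular v_c2 = √(μ/r₂) = 117.5 m/s; transfer-apoapsis v_a = √[μ(2/r₂ − 1/a_t)] = 63.69 m/s.
Δv₂ = v_c2 − v_a = 53.78 m/s.
Total Δv = Δv₁ + Δv₂ = 140.4 m/s.

Δv_total ≈ 140 m/s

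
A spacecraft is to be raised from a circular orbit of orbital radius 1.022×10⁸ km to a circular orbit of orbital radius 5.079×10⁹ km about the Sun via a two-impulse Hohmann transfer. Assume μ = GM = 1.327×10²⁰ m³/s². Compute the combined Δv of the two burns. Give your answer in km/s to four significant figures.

Δv_total ≈ 18.52 km/s

r₁ = 1.022×10⁸ km = 1.022×10¹¹ m.
r₂ = 5.079×10⁹ km = 5.079×10¹² m.
Transfer ellipse a_t = (r₁ + r₂)/2 = 2.591×10¹² m.
At r₁: circular v_c1 = √(μ/r₁) = 36030 m/s; transfer-perihelion v_p = √[μ(2/r₁ − 1/a_t)] = 50450 m/s.
Δv₁ = v_p − v_c1 = 14420 m/s.
At r₂: circular v_c2 = √(μ/r₂) = 5111 m/s; transfer-aphelion v_a = √[μ(2/r₂ − 1/a_t)] = 1015 m/s.
Δv₂ = v_c2 − v_a = 4096 m/s.
Total Δv = Δv₁ + Δv₂ = 18520 m/s = 18.52 km/s.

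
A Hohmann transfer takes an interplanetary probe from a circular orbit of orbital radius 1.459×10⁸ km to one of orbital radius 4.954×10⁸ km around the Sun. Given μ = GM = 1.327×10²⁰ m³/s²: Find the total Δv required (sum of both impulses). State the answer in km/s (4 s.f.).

Δv_total ≈ 12.65 km/s

r₁ = 1.459×10⁸ km = 1.459×10¹¹ m.
r₂ = 4.954×10⁸ km = 4.954×10¹¹ m.
Transfer ellipse a_t = (r₁ + r₂)/2 = 3.206×10¹¹ m.
At r₁: circular v_c1 = √(μ/r₁) = 30160 m/s; transfer-perihelion v_p = √[μ(2/r₁ − 1/a_t)] = 37490 m/s.
Δv₁ = v_p − v_c1 = 7328 m/s.
At r₂: circular v_c2 = √(μ/r₂) = 16370 m/s; transfer-aphelion v_a = √[μ(2/r₂ − 1/a_t)] = 11040 m/s.
Δv₂ = v_c2 − v_a = 5327 m/s.
Total Δv = Δv₁ + Δv₂ = 12650 m/s = 12.65 km/s.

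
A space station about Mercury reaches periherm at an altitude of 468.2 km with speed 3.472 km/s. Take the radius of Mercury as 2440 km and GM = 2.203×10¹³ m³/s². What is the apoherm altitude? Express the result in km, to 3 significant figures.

apoherm altitude ≈ 8890 km

r_p = 2440 + 468.2 = 2908.2 km = 2.908×10⁶ m.
Specific energy ε = v²/2 − μ/r = -1.548×10⁶ J/kg, so a = −μ/(2ε) = 7.117×10⁶ m.
The apsides satisfy r_p + r_a = 2a, so the apoherm radius is 2a − r_p = 1.133×10⁷ m = 11325 km.
Apoherm altitude = 11325 − 2440 = 8885.5 km.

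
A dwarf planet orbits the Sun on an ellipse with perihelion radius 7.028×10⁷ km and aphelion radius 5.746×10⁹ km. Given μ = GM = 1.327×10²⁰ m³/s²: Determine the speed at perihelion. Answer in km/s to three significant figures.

v ≈ 61.1 km/s

Semi-major axis a = (r_p + r_a)/2 = 2.9081×10⁹ km = 2.908×10¹² m.
Vis-viva: v² = μ(2/r − 1/a) = 1.327×10²⁰ × (2.846×10⁻¹¹ − 3.439×10⁻¹³) = 3.731×10⁹ m²/s².
v = 61080 m/s = 61.08 km/s.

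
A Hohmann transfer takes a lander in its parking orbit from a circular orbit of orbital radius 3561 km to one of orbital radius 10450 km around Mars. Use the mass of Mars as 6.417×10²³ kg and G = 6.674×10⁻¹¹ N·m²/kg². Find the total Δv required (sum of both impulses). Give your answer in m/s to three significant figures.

μ = GM = 6.674×10⁻¹¹ × 6.417×10²³ = 4.283×10¹³ m³/s².
r₁ = 3561 km = 3.561×10⁶ m.
r₂ = 10450 km = 1.045×10⁷ m.
Transfer ellipse a_t = (r₁ + r₂)/2 = 7.006×10⁶ m.
At r₁: circular v_c1 = √(μ/r₁) = 3468 m/s; transfer-periapsis v_p = √[μ(2/r₁ − 1/a_t)] = 4236 m/s.
Δv₁ = v_p − v_c1 = 767.6 m/s.
At r₂: circular v_c2 = √(μ/r₂) = 2024 m/s; transfer-apoapsis v_a = √[μ(2/r₂ − 1/a_t)] = 1443 m/s.
Δv₂ = v_c2 − v_a = 581.1 m/s.
Total Δv = Δv₁ + Δv₂ = 1349 m/s.

Δv_total ≈ 1350 m/s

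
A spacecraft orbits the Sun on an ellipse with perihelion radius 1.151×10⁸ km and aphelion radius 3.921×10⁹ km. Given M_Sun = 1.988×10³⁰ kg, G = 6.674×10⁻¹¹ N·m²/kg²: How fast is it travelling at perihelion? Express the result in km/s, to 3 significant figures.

μ = GM = 6.674×10⁻¹¹ × 1.988×10³⁰ = 1.327×10²⁰ m³/s².
Semi-major axis a = (r_p + r_a)/2 = 2.0180×10⁹ km = 2.018×10¹² m.
Vis-viva: v² = μ(2/r − 1/a) = 1.327×10²⁰ × (1.738×10⁻¹¹ − 4.955×10⁻¹³) = 2.240×10⁹ m²/s².
v = 47330 m/s = 47.33 km/s.

v ≈ 47.3 km/s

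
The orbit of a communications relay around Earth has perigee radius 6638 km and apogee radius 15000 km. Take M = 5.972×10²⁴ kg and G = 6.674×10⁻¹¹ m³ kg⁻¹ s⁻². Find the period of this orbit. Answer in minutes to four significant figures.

μ = GM = 6.674×10⁻¹¹ × 5.972×10²⁴ = 3.986×10¹⁴ m³/s².
Semi-major axis a = (r_p + r_a)/2 = (6638.0 + 15000)/2 = 10819 km = 1.082×10⁷ m.
By Kepler's third law T = 2π√(a³/μ) = 2π × 1.782×10³ = 1.120×10⁴ s.
= 186.7 minutes.

T ≈ 186.7 minutes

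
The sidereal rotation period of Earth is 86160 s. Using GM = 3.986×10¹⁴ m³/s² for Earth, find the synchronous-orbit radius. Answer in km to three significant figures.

A synchronous orbit has period T, so by Kepler's third law a = (μT²/4π²)^(1/3).
μT²/4π² = 3.986×10¹⁴ × (8.616×10⁴)² / 39.48 = 7.495×10²² m³.
a = 4.216×10⁷ m = 42163 km.

r_sync ≈ 42200 km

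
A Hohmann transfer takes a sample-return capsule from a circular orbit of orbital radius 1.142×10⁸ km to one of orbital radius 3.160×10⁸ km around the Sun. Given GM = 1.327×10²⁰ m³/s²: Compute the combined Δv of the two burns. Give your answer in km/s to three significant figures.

Δv_total ≈ 12.8 km/s

r₁ = 1.142×10⁸ km = 1.142×10¹¹ m.
r₂ = 3.160×10⁸ km = 3.160×10¹¹ m.
Transfer ellipse a_t = (r₁ + r₂)/2 = 2.151×10¹¹ m.
At r₁: circular v_c1 = √(μ/r₁) = 34090 m/s; transfer-perihelion v_p = √[μ(2/r₁ − 1/a_t)] = 41320 m/s.
Δv₁ = v_p − v_c1 = 7229 m/s.
At r₂: circular v_c2 = √(μ/r₂) = 20490 m/s; transfer-aphelion v_a = √[μ(2/r₂ − 1/a_t)] = 14930 m/s.
Δv₂ = v_c2 − v_a = 5561 m/s.
Total Δv = Δv₁ + Δv₂ = 12790 m/s = 12.79 km/s.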